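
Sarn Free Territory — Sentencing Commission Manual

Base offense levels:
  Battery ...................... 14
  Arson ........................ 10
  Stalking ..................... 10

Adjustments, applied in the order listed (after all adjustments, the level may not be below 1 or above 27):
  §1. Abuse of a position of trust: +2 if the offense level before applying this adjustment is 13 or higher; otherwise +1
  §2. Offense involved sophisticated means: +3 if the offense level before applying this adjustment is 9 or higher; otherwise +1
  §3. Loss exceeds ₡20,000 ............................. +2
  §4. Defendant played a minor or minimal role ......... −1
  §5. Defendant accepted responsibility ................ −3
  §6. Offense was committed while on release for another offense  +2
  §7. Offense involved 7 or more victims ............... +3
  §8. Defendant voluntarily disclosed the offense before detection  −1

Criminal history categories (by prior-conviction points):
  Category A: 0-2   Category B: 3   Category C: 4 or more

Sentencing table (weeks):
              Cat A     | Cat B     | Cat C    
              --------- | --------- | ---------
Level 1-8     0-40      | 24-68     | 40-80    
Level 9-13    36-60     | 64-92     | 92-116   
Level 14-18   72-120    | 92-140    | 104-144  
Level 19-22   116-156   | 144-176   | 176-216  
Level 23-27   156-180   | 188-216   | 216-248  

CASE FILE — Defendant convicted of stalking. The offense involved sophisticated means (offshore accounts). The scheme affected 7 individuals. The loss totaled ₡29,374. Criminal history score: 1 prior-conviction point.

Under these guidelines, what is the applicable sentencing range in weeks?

Base offense level for stalking: 10.
§2 applies (level before this adjustment is 10 ≥ 9, so +3): 10 + 3 = 13.
§3 applies: 13 + 2 = 15.
§4 does not apply.
§5 does not apply.
§6 does not apply.
§7 applies: 15 + 3 = 18.
§8 does not apply.
Final offense level: 18.
Criminal history: 1 prior point → Category A (0-2).
Level 18 falls in the 14-18 band.
Grid: Level 14-18 × Category A = 72-120 weeks.

72-120 weeks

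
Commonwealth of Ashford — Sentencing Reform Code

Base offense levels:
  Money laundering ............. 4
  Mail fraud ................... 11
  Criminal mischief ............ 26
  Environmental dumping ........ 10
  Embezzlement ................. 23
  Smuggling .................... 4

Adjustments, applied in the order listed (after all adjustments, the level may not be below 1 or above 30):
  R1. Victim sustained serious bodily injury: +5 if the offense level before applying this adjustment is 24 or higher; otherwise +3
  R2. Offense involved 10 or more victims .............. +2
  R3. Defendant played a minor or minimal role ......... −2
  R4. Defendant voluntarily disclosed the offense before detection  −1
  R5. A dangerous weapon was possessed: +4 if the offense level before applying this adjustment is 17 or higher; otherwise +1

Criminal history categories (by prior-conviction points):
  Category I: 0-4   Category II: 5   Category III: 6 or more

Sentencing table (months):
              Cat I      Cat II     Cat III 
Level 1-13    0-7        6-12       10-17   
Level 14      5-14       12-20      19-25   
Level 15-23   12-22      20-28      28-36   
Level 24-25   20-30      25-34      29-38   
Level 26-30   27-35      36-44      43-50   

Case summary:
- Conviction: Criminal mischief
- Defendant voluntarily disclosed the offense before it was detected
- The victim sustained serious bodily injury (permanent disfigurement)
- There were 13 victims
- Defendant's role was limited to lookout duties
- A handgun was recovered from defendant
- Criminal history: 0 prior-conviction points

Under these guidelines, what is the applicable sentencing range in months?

27-35 months

Base offense level for criminal mischief: 26.
R1 applies (level before this adjustment is 26 ≥ 24, so +5): 26 + 5 = 31.
R2 applies: 31 + 2 = 33.
R3 applies: 33 − 2 = 31.
R4 applies: 31 − 1 = 30.
R5 applies (level before this adjustment is 30 ≥ 17, so +4): 30 + 4 = 34.
Level 34 exceeds the maximum of 30; capped at 30.
Final offense level: 30.
Criminal history: 0 prior points → Category I (0-4).
Level 30 falls in the 26-30 band.
Grid: Level 26-30 × Category I = 27-35 months.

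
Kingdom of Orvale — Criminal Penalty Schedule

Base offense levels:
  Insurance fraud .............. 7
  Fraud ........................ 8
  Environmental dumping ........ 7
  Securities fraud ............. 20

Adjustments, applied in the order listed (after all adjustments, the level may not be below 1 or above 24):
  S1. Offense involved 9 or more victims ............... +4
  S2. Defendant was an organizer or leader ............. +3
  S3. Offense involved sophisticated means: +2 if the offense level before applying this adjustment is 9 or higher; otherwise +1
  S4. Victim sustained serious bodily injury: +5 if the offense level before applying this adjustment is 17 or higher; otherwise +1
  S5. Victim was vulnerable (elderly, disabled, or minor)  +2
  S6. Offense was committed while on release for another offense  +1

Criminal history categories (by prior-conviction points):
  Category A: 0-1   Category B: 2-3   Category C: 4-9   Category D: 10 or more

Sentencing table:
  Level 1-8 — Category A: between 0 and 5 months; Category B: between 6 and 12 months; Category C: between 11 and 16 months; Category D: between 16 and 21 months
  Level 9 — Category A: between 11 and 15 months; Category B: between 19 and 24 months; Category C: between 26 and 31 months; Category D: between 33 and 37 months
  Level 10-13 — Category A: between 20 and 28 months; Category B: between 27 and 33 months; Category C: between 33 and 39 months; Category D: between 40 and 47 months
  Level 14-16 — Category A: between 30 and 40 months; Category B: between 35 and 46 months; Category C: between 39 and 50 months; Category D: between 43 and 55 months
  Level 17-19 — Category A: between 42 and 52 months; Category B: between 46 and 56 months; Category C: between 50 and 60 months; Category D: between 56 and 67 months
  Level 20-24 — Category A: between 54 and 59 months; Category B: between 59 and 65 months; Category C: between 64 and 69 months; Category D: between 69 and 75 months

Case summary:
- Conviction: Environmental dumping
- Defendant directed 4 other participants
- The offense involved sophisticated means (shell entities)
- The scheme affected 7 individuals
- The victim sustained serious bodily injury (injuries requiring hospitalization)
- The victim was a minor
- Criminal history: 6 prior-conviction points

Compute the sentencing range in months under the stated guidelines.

39-50 months

Base offense level for environmental dumping: 7.
S1 does not apply.
S2 applies: 7 + 3 = 10.
S3 applies (level before this adjustment is 10 ≥ 9, so +2): 10 + 2 = 12.
S4 applies (level before this adjustment is 12 < 17, so +1): 12 + 1 = 13.
S5 applies: 13 + 2 = 15.
S6 does not apply.
Final offense level: 15.
Criminal history: 6 prior points → Category C (4-9).
Level 15 falls in the 14-16 band.
Grid: Level 14-16 × Category C = 39-50 months.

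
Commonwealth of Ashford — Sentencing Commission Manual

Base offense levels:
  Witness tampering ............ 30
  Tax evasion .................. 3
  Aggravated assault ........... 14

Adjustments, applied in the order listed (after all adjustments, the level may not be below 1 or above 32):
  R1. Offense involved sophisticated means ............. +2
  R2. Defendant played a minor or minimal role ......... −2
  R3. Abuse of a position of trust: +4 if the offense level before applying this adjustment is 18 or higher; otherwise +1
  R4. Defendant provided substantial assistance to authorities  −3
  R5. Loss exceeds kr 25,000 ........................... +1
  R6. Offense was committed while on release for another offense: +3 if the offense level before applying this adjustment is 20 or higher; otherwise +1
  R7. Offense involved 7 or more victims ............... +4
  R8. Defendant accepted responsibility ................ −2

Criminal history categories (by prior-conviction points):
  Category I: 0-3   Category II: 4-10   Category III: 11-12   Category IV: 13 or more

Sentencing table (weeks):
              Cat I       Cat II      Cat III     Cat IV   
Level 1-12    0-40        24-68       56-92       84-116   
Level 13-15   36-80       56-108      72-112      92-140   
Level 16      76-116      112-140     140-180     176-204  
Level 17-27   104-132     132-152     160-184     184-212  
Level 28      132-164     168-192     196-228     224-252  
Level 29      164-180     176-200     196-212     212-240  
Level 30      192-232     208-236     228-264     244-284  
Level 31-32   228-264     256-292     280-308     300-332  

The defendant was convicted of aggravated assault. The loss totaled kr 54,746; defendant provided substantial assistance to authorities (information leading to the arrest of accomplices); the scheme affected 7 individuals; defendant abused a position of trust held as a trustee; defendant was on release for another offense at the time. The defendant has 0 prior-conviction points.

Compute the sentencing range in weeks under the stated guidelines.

104-132 weeks

Base offense level for aggravated assault: 14.
R1 does not apply.
R2 does not apply.
R3 applies (level before this adjustment is 14 < 18, so +1): 14 + 1 = 15.
R4 applies: 15 − 3 = 12.
R5 applies: 12 + 1 = 13.
R6 applies (level before this adjustment is 13 < 20, so +1): 13 + 1 = 14.
R7 applies: 14 + 4 = 18.
R8 does not apply.
Final offense level: 18.
Criminal history: 0 prior points → Category I (0-3).
Level 18 falls in the 17-27 band.
Grid: Level 17-27 × Category I = 104-132 weeks.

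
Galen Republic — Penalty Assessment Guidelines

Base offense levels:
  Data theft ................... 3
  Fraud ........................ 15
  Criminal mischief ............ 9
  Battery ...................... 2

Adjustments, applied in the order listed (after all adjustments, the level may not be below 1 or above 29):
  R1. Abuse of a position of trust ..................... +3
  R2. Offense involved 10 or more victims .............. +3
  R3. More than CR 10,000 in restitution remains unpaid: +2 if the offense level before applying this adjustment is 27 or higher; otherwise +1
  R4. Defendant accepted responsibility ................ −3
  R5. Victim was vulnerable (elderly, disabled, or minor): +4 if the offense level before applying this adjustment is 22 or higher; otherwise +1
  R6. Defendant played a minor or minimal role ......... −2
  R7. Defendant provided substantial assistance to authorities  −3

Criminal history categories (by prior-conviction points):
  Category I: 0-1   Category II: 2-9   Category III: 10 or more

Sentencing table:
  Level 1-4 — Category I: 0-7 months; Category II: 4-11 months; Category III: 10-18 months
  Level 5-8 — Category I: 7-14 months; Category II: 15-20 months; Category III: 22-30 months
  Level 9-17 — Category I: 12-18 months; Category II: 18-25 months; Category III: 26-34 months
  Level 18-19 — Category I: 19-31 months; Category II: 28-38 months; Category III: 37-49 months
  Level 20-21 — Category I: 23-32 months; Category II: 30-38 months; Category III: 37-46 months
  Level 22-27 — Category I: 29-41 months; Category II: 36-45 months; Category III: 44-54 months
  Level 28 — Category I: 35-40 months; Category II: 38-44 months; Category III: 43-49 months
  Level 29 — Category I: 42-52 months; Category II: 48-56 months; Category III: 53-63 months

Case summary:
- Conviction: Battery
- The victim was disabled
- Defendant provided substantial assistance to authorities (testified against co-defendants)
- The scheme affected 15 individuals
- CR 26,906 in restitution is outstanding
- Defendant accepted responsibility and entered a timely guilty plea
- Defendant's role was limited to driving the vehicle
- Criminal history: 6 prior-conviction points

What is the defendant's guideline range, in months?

4-11 months

Base offense level for battery: 2.
R1 does not apply.
R2 applies: 2 + 3 = 5.
R3 applies (level before this adjustment is 5 < 27, so +1): 5 + 1 = 6.
R4 applies: 6 − 3 = 3.
R5 applies (level before this adjustment is 3 < 22, so +1): 3 + 1 = 4.
R6 applies: 4 − 2 = 2.
R7 applies: 2 − 3 = -1.
Level -1 is below the minimum of 1; floored at 1.
Final offense level: 1.
Criminal history: 6 prior points → Category II (2-9).
Level 1 falls in the 1-4 band.
Grid: Level 1-4 × Category II = 4-11 months.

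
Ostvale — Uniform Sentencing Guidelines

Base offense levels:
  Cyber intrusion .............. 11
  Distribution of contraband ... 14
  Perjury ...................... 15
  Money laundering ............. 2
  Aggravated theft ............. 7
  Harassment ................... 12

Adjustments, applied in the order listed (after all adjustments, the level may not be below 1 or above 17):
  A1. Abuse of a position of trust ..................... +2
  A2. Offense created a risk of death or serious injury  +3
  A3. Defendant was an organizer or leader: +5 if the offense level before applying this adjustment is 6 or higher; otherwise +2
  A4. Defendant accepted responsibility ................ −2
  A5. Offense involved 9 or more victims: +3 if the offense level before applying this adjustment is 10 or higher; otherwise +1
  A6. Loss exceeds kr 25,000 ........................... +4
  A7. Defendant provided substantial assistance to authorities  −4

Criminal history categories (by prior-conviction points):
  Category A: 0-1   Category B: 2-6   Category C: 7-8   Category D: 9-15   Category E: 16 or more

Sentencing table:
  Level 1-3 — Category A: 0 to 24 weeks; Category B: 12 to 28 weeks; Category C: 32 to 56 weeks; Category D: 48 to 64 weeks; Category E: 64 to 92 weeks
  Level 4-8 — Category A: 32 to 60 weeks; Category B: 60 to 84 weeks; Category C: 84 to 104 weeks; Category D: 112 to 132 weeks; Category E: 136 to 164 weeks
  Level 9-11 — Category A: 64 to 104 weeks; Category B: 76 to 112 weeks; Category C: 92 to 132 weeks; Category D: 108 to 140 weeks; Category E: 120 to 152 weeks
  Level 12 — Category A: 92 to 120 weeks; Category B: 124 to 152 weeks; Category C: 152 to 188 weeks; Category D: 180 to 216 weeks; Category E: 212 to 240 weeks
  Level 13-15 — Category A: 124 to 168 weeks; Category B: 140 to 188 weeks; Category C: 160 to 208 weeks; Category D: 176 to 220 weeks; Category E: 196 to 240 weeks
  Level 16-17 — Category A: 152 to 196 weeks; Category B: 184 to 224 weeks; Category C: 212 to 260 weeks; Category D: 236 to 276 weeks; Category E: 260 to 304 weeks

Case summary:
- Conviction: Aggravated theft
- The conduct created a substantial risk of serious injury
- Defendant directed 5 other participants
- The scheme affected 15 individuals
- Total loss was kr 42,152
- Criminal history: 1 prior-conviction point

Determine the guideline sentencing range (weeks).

152-196 weeks

Base offense level for aggravated theft: 7.
A2 applies: 7 + 3 = 10.
A3 applies (level before this adjustment is 10 ≥ 6, so +5): 10 + 5 = 15.
A5 applies (level before this adjustment is 15 ≥ 10, so +3): 15 + 3 = 18.
A6 applies: 18 + 4 = 22.
Level 22 exceeds the maximum of 17; capped at 17.
Final offense level: 17.
Criminal history: 1 prior point → Category A (0-1).
Level 17 falls in the 16-17 band.
Grid: Level 16-17 × Category A = 152-196 weeks.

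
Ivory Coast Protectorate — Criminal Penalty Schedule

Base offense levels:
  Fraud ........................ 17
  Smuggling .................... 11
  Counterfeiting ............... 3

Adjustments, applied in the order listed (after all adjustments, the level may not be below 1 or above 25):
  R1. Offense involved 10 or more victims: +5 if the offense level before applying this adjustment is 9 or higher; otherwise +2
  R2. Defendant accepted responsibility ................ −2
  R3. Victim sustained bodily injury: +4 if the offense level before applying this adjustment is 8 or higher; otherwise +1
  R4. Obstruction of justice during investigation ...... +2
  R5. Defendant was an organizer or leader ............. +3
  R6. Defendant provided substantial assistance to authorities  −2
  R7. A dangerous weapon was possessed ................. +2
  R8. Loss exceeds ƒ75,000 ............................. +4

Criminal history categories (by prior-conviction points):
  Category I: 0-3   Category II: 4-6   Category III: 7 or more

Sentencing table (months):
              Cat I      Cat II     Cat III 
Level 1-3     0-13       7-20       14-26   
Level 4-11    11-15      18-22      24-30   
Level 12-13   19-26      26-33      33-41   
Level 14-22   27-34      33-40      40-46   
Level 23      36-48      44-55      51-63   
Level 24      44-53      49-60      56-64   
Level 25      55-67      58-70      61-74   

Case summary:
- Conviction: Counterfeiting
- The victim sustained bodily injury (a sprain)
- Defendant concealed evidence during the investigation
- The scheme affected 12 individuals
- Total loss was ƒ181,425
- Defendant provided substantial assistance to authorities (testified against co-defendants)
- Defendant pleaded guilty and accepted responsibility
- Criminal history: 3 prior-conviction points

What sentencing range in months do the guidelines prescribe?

11-15 months

Base offense level for counterfeiting: 3.
R1 applies (level before this adjustment is 3 < 9, so +2): 3 + 2 = 5.
R2 applies: 5 − 2 = 3.
R3 applies (level before this adjustment is 3 < 8, so +1): 3 + 1 = 4.
R4 applies: 4 + 2 = 6.
R5 does not apply.
R6 applies: 6 − 2 = 4.
R8 applies: 4 + 4 = 8.
Final offense level: 8.
Criminal history: 3 prior points → Category I (0-3).
Level 8 falls in the 4-11 band.
Grid: Level 4-11 × Category I = 11-15 months.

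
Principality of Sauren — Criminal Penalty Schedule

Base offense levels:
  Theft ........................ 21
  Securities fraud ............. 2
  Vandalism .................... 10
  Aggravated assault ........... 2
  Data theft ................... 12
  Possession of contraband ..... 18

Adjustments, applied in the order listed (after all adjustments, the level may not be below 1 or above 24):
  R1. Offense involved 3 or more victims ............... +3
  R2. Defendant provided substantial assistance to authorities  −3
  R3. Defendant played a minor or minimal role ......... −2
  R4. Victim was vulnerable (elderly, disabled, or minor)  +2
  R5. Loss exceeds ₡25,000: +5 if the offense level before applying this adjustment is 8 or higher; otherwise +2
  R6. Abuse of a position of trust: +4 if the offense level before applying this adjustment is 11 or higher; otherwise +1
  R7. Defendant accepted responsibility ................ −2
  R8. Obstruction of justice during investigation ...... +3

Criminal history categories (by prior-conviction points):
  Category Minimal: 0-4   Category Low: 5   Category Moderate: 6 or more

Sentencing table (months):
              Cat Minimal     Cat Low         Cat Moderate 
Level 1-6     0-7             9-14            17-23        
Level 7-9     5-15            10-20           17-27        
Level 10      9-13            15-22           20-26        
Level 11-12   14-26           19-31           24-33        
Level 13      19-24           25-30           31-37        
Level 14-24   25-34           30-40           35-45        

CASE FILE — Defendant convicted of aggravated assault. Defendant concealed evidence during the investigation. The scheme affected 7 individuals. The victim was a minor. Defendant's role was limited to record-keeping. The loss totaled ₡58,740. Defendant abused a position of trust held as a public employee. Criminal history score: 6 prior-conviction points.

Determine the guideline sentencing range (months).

24-33 months

Base offense level for aggravated assault: 2.
R1 applies: 2 + 3 = 5.
R2 does not apply.
R3 applies: 5 − 2 = 3.
R4 applies: 3 + 2 = 5.
R5 applies (level before this adjustment is 5 < 8, so +2): 5 + 2 = 7.
R6 applies (level before this adjustment is 7 < 11, so +1): 7 + 1 = 8.
R7 does not apply.
R8 applies: 8 + 3 = 11.
Final offense level: 11.
Criminal history: 6 prior points → Category Moderate (6+).
Level 11 falls in the 11-12 band.
Grid: Level 11-12 × Category Moderate = 24-33 months.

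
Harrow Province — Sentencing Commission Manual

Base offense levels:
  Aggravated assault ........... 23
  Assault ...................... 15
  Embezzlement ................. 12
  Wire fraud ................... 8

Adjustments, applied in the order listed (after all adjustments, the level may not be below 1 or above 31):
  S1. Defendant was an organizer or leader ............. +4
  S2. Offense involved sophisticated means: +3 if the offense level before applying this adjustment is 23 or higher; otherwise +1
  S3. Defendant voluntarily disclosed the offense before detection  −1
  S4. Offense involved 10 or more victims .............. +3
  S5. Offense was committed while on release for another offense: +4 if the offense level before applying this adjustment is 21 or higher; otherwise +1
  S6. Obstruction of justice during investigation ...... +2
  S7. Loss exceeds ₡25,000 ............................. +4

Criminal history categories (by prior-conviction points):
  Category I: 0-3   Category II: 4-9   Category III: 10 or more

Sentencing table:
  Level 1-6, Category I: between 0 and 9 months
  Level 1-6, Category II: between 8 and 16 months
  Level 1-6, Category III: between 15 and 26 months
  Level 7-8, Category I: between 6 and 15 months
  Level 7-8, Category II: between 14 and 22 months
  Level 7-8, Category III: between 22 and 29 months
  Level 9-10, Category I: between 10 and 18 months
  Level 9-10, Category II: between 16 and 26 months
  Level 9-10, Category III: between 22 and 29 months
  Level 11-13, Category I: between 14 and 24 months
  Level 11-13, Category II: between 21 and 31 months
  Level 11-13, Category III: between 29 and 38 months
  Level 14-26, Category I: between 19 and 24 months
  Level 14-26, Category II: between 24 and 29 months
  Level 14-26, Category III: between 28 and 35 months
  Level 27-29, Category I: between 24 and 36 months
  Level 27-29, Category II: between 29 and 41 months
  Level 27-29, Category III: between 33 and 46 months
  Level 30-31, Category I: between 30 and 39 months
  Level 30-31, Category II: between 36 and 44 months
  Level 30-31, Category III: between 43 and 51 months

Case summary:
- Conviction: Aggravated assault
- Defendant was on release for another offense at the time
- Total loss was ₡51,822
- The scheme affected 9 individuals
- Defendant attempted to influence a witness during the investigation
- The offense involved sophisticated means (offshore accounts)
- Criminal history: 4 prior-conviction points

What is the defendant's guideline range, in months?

36-44 months

Base offense level for aggravated assault: 23.
S2 applies (level before this adjustment is 23 ≥ 23, so +3): 23 + 3 = 26.
S3 does not apply.
S5 applies (level before this adjustment is 26 ≥ 21, so +4): 26 + 4 = 30.
S6 applies: 30 + 2 = 32.
S7 applies: 32 + 4 = 36.
Level 36 exceeds the maximum of 31; capped at 31.
Final offense level: 31.
Criminal history: 4 prior points → Category II (4-9).
Level 31 falls in the 30-31 band.
Grid: Level 30-31 × Category II = 36-44 months.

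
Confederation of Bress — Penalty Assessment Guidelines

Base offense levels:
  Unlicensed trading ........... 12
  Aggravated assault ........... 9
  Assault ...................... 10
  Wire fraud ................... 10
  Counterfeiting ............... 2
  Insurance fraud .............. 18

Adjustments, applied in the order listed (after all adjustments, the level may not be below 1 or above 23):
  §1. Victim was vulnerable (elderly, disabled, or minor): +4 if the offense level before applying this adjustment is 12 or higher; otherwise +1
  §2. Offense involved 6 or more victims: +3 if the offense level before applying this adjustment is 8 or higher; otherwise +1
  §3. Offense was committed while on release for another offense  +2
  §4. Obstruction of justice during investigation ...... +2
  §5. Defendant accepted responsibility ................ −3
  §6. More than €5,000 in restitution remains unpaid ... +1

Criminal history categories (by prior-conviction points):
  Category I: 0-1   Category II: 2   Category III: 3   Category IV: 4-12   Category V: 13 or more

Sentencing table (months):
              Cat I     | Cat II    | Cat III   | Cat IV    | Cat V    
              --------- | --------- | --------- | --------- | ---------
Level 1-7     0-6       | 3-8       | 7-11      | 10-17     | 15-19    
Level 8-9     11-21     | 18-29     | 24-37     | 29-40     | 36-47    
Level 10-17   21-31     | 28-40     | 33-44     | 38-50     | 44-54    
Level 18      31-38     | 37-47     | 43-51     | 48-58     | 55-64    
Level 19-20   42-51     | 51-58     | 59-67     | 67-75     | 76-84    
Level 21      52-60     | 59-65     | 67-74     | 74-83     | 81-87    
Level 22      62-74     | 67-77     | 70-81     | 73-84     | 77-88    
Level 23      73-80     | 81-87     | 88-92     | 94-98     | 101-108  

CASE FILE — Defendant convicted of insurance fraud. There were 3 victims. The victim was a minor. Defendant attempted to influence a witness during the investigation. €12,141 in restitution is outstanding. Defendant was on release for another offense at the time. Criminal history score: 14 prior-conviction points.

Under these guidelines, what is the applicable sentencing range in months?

Base offense level for insurance fraud: 18.
§1 applies (level before this adjustment is 18 ≥ 12, so +4): 18 + 4 = 22.
§3 applies: 22 + 2 = 24.
§4 applies: 24 + 2 = 26.
§5 does not apply.
§6 applies: 26 + 1 = 27.
Level 27 exceeds the maximum of 23; capped at 23.
Final offense level: 23.
Criminal history: 14 prior points → Category V (13+).
Level 23 falls in the 23 band.
Grid: Level 23 × Category V = 101-108 months.

101-108 months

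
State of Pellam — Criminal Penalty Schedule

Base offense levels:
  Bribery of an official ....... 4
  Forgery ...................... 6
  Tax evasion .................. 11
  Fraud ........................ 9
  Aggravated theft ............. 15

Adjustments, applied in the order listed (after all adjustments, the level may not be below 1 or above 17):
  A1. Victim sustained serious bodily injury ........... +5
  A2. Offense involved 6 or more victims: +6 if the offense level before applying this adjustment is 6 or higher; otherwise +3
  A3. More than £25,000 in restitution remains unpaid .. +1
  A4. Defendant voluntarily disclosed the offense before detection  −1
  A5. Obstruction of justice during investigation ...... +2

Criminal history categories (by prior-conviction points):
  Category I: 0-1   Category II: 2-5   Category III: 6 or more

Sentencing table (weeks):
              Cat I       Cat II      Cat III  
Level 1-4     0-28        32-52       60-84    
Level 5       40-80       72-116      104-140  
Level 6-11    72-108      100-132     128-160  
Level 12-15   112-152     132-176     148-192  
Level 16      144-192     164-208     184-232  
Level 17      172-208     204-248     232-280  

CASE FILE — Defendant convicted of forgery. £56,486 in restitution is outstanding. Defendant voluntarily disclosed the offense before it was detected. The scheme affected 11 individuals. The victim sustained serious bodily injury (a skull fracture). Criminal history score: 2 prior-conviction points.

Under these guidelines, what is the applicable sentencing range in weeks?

204-248 weeks

Base offense level for forgery: 6.
A1 applies: 6 + 5 = 11.
A2 applies (level before this adjustment is 11 ≥ 6, so +6): 11 + 6 = 17.
A3 applies: 17 + 1 = 18.
A4 applies: 18 − 1 = 17.
Final offense level: 17.
Criminal history: 2 prior points → Category II (2-5).
Level 17 falls in the 17 band.
Grid: Level 17 × Category II = 204-248 weeks.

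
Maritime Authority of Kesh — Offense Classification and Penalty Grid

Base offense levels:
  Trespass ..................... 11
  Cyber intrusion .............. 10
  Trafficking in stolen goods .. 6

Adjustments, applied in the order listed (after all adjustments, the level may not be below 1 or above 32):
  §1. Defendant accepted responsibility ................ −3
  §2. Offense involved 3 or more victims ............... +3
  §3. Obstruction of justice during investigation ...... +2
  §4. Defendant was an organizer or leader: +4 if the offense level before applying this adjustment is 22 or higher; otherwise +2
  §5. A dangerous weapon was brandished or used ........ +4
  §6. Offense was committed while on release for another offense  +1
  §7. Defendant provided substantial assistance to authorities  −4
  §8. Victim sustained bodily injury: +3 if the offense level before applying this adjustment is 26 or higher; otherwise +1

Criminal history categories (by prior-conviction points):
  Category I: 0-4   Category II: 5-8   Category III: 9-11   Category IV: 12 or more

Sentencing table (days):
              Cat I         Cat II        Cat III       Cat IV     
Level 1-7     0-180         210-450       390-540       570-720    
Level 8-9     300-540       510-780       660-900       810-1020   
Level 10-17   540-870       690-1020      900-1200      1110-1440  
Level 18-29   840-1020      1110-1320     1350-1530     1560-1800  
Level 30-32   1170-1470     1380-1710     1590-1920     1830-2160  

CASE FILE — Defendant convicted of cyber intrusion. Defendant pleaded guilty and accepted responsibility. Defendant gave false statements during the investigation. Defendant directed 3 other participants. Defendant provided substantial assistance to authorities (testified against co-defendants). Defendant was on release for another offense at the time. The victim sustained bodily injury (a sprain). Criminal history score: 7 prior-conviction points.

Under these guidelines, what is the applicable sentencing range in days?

Base offense level for cyber intrusion: 10.
§1 applies: 10 − 3 = 7.
§2 does not apply.
§3 applies: 7 + 2 = 9.
§4 applies (level before this adjustment is 9 < 22, so +2): 9 + 2 = 11.
§5 does not apply.
§6 applies: 11 + 1 = 12.
§7 applies: 12 − 4 = 8.
§8 applies (level before this adjustment is 8 < 26, so +1): 8 + 1 = 9.
Final offense level: 9.
Criminal history: 7 prior points → Category II (5-8).
Level 9 falls in the 8-9 band.
Grid: Level 8-9 × Category II = 510-780 days.

510-780 days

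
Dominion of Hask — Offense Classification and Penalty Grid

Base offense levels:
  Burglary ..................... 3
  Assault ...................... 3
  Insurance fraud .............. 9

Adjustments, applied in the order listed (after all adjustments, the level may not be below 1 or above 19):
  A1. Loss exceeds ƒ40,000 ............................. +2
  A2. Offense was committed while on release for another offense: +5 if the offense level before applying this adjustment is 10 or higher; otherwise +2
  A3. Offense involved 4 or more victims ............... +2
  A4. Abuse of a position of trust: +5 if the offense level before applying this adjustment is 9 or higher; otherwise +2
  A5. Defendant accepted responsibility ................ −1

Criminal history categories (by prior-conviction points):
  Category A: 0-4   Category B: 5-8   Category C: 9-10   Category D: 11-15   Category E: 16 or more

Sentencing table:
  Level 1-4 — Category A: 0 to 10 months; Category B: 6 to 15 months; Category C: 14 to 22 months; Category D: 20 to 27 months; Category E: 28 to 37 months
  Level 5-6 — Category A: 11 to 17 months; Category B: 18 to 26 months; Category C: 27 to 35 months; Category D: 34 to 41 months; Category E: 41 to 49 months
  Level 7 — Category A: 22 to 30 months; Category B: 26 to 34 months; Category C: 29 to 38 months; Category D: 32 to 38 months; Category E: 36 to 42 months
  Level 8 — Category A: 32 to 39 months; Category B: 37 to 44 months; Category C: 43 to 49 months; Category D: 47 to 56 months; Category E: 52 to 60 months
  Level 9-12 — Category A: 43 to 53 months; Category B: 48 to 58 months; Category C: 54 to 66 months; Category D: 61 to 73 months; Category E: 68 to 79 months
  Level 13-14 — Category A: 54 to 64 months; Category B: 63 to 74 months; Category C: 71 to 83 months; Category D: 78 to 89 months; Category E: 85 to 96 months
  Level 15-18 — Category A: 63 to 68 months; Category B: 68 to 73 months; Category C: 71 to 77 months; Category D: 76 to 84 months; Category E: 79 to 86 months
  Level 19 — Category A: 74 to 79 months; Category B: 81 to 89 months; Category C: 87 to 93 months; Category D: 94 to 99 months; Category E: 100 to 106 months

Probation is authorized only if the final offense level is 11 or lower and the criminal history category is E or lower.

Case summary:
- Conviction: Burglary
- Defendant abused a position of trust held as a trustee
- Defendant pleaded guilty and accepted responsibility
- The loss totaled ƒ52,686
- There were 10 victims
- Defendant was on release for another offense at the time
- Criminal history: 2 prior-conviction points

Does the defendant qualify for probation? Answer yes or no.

No

Base offense level for burglary: 3.
A1 applies: 3 + 2 = 5.
A2 applies (level before this adjustment is 5 < 10, so +2): 5 + 2 = 7.
A3 applies: 7 + 2 = 9.
A4 applies (level before this adjustment is 9 ≥ 9, so +5): 9 + 5 = 14.
A5 applies: 14 − 1 = 13.
Final offense level: 13.
Criminal history: 2 prior points → Category A (0-4).
Level 13 falls in the 13-14 band.
Grid: Level 13-14 × Category A = 54-64 months.
Probation check: level 13 > 11 and category A ≤ E → not eligible.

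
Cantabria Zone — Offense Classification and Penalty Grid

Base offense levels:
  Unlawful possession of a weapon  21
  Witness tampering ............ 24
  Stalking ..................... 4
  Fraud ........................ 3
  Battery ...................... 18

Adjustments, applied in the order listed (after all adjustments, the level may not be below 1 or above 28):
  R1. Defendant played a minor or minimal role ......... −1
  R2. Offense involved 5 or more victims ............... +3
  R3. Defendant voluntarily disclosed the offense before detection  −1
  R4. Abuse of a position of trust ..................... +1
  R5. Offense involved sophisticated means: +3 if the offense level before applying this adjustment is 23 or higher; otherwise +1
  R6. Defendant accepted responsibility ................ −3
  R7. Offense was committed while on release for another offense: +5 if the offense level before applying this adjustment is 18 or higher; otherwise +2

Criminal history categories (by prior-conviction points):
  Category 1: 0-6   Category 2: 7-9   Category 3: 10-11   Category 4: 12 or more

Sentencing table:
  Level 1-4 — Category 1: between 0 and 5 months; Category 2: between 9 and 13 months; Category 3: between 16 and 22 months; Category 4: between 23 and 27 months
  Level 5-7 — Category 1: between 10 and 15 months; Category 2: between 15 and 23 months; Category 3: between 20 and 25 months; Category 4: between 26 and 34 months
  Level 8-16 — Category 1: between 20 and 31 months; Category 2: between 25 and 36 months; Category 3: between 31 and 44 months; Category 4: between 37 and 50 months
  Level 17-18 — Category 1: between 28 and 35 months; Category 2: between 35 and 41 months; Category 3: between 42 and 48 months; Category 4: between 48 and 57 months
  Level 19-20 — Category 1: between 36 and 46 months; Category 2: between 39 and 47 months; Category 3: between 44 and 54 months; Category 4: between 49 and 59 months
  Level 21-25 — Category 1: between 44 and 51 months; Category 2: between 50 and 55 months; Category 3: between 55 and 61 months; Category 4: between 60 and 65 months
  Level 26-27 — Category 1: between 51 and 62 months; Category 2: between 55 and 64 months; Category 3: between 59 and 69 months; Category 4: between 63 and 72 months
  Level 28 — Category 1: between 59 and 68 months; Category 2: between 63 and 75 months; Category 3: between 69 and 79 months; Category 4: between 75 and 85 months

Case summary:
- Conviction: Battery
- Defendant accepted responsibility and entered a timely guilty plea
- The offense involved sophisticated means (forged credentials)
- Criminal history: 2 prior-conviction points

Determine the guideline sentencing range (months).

20-31 months

Base offense level for battery: 18.
R3 does not apply.
R5 applies (level before this adjustment is 18 < 23, so +1): 18 + 1 = 19.
R6 applies: 19 − 3 = 16.
Final offense level: 16.
Criminal history: 2 prior points → Category 1 (0-6).
Level 16 falls in the 8-16 band.
Grid: Level 8-16 × Category 1 = 20-31 months.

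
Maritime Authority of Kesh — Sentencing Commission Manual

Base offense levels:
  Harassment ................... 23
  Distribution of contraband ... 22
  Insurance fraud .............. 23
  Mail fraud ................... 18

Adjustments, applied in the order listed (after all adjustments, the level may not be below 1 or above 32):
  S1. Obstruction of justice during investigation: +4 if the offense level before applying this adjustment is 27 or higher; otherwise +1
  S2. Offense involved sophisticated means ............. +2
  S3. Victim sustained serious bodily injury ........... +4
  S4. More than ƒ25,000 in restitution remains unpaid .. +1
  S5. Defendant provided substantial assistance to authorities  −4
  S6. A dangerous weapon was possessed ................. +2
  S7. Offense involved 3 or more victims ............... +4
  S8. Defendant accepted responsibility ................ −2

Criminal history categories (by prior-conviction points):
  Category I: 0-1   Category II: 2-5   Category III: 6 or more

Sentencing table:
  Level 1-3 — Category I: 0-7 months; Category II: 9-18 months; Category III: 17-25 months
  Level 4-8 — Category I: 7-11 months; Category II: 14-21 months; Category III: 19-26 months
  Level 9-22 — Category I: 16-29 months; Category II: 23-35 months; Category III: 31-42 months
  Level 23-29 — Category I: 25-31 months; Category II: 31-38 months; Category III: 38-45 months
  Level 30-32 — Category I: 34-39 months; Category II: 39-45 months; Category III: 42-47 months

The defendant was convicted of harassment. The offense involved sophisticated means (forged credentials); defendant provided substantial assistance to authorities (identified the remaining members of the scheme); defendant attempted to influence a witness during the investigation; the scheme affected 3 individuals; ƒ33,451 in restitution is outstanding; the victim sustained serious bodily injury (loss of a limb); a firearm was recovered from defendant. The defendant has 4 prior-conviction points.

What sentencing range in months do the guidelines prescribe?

39-45 months

Base offense level for harassment: 23.
S1 applies (level before this adjustment is 23 < 27, so +1): 23 + 1 = 24.
S2 applies: 24 + 2 = 26.
S3 applies: 26 + 4 = 30.
S4 applies: 30 + 1 = 31.
S5 applies: 31 − 4 = 27.
S6 applies: 27 + 2 = 29.
S7 applies: 29 + 4 = 33.
S8 does not apply.
Level 33 exceeds the maximum of 32; capped at 32.
Final offense level: 32.
Criminal history: 4 prior points → Category II (2-5).
Level 32 falls in the 30-32 band.
Grid: Level 30-32 × Category II = 39-45 months.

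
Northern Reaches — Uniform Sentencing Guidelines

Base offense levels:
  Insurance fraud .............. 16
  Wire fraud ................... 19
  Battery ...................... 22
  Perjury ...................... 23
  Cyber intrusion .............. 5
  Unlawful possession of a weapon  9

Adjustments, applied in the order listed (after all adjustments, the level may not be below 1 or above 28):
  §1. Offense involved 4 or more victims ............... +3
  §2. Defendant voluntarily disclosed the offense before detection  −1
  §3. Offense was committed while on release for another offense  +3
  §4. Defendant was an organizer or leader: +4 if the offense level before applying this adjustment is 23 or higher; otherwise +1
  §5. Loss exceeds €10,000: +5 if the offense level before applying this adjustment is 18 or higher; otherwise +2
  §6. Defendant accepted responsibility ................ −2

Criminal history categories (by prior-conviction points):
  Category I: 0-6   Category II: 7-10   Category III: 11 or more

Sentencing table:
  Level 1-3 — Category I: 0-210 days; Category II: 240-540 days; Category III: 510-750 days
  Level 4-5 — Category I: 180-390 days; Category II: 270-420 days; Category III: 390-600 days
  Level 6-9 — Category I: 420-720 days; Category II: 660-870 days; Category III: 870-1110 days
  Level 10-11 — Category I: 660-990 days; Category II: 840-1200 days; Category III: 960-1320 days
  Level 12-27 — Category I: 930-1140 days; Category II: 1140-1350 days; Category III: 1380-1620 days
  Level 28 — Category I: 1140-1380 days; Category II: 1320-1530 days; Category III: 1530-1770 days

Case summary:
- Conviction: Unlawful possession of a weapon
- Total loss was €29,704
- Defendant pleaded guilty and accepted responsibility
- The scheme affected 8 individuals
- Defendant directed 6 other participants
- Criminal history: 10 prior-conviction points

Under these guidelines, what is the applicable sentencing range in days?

Base offense level for unlawful possession of a weapon: 9.
§1 applies: 9 + 3 = 12.
§4 applies (level before this adjustment is 12 < 23, so +1): 12 + 1 = 13.
§5 applies (level before this adjustment is 13 < 18, so +2): 13 + 2 = 15.
§6 applies: 15 − 2 = 13.
Final offense level: 13.
Criminal history: 10 prior points → Category II (7-10).
Level 13 falls in the 12-27 band.
Grid: Level 12-27 × Category II = 1140-1350 days.

1140-1350 days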